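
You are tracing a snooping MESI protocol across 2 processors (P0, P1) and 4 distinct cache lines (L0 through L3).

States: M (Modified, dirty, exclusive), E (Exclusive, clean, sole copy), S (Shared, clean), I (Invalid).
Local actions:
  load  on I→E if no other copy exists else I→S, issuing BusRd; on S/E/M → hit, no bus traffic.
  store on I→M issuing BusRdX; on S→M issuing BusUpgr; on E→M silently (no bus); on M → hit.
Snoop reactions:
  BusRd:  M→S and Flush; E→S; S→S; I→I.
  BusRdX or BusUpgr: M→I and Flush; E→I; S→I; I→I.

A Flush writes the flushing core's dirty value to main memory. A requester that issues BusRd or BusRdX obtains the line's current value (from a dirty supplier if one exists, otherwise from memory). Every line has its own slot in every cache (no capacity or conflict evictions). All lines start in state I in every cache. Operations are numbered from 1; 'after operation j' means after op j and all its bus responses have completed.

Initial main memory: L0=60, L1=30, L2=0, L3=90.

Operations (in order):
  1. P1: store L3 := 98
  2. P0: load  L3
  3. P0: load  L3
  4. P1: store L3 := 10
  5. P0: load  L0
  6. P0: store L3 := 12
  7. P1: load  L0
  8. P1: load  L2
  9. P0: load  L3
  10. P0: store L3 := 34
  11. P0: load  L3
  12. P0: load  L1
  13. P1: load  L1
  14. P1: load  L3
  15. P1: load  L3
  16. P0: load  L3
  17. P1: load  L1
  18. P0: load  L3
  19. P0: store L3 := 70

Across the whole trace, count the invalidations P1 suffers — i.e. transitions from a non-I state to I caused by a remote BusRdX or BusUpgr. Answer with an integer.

invalidations = 2

step 1: P1: store L3 := 98  ⟶  IM  (L3)  txn=BusRdX  M[L3]=90
step 2: P0: load  L3  ⟶  SS  (L3)  txn=BusRd+Flush  M[L3]=98
step 3: P0: load  L3  ⟶  SS  (L3)  txn=∅  M[L3]=98
step 4: P1: store L3 := 10  ⟶  IM  (L3)  txn=BusUpgr  M[L3]=98
step 5: P0: load  L0  ⟶  EI  (L0)  txn=BusRd  M[L0]=60
step 6: P0: store L3 := 12  ⟶  MI  (L3)  txn=BusRdX+Flush  M[L3]=10
step 7: P1: load  L0  ⟶  SS  (L0)  txn=BusRd  M[L0]=60
step 8: P1: load  L2  ⟶  IE  (L2)  txn=BusRd  M[L2]=0
step 9: P0: load  L3  ⟶  MI  (L3)  txn=∅  M[L3]=10
step 10: P0: store L3 := 34  ⟶  MI  (L3)  txn=∅  M[L3]=10
step 11: P0: load  L3  ⟶  MI  (L3)  txn=∅  M[L3]=10
step 12: P0: load  L1  ⟶  EI  (L1)  txn=BusRd  M[L1]=30
step 13: P1: load  L1  ⟶  SS  (L1)  txn=BusRd  M[L1]=30
step 14: P1: load  L3  ⟶  SS  (L3)  txn=BusRd+Flush  M[L3]=34
step 15: P1: load  L3  ⟶  SS  (L3)  txn=∅  M[L3]=34
step 16: P0: load  L3  ⟶  SS  (L3)  txn=∅  M[L3]=34
step 17: P1: load  L1  ⟶  SS  (L1)  txn=∅  M[L1]=30
step 18: P0: load  L3  ⟶  SS  (L3)  txn=∅  M[L3]=34
step 19: P0: store L3 := 70  ⟶  MI  (L3)  txn=BusUpgr  M[L3]=34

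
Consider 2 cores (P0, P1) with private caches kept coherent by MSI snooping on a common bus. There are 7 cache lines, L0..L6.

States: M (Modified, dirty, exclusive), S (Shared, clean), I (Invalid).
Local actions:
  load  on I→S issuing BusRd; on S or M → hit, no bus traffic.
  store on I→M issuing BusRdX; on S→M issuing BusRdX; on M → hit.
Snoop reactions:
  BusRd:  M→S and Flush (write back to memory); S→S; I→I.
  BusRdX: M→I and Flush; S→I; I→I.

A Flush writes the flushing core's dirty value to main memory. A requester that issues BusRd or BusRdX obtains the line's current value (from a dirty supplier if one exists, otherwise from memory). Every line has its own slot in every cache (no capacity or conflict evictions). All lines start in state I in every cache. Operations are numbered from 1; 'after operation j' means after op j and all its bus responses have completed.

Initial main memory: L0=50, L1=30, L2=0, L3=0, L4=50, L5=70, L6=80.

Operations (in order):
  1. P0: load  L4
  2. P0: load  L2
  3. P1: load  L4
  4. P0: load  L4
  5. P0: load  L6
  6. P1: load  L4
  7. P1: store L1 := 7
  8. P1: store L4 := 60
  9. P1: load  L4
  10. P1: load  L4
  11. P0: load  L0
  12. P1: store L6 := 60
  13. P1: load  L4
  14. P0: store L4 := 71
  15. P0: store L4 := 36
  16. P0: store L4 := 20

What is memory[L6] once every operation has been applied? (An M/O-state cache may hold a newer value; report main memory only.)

  op1 P0: load  L4 → S/I on L4; bus BusRd; mem=50
  op2 P0: load  L2 → S/I on L2; bus BusRd; mem=0
  op3 P1: load  L4 → S/S on L4; bus BusRd; mem=50
  op4 P0: load  L4 → S/S on L4; bus (none); mem=50
  op5 P0: load  L6 → S/I on L6; bus BusRd; mem=80
  op6 P1: load  L4 → S/S on L4; bus (none); mem=50
  op7 P1: store L1 := 7 → I/M on L1; bus BusRdX; mem=30
  op8 P1: store L4 := 60 → I/M on L4; bus BusRdX; mem=50
  op9 P1: load  L4 → I/M on L4; bus (none); mem=50
  op10 P1: load  L4 → I/M on L4; bus (none); mem=50
  op11 P0: load  L0 → S/I on L0; bus BusRd; mem=50
  op12 P1: store L6 := 60 → I/M on L6; bus BusRdX; mem=80
  op13 P1: load  L4 → I/M on L4; bus (none); mem=50
  op14 P0: store L4 := 71 → M/I on L4; bus BusRdX Flush; mem=60
  op15 P0: store L4 := 36 → M/I on L4; bus (none); mem=60
  op16 P0: store L4 := 20 → M/I on L4; bus (none); mem=60

memory[L6] = 80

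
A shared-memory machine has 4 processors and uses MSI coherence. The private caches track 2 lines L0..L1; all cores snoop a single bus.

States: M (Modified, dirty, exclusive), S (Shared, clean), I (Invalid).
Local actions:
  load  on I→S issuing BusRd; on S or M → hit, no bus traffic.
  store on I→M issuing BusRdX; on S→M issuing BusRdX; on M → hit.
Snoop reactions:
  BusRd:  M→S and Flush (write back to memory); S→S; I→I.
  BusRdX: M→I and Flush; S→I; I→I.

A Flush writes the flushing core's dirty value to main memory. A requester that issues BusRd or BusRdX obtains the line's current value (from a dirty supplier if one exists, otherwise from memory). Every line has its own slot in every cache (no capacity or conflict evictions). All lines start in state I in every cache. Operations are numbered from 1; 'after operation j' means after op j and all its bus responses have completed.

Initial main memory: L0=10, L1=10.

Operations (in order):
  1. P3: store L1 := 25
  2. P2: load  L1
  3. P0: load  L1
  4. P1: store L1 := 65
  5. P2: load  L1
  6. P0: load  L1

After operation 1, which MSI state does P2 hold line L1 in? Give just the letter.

1. P3: store L1 := 25  bus=[BusRdX]  L1: P0=I P1=I P2=I P3=M  mem[L1]=10
2. P2: load  L1  bus=[BusRd,Flush]  L1: P0=I P1=I P2=S P3=S  mem[L1]=25
3. P0: load  L1  bus=[BusRd]  L1: P0=S P1=I P2=S P3=S  mem[L1]=25
4. P1: store L1 := 65  bus=[BusRdX]  L1: P0=I P1=M P2=I P3=I  mem[L1]=25
5. P2: load  L1  bus=[BusRd,Flush]  L1: P0=I P1=S P2=S P3=I  mem[L1]=65
6. P0: load  L1  bus=[BusRd]  L1: P0=S P1=S P2=S P3=I  mem[L1]=65

state = I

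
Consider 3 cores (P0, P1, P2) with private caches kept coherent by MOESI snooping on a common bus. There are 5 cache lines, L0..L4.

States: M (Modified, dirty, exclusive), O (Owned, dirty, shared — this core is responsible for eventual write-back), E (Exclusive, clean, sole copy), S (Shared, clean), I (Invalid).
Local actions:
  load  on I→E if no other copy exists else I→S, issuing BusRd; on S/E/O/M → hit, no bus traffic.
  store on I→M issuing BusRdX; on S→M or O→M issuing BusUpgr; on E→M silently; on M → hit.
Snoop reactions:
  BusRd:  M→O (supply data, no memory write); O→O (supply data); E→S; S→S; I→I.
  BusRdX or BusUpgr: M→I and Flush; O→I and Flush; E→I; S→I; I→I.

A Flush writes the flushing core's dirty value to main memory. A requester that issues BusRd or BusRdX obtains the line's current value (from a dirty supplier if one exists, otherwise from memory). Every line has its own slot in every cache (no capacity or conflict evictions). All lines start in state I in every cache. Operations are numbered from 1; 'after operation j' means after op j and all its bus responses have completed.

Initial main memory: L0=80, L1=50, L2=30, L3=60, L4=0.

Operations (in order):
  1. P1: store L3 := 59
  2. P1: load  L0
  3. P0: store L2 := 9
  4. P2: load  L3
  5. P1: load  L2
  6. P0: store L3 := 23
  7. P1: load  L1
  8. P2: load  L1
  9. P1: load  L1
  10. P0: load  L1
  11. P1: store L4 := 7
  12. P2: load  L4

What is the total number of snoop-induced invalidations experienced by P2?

  op1 P1: store L3 := 59 → I/M/I on L3; bus BusRdX; mem=60
  op2 P1: load  L0 → I/E/I on L0; bus BusRd; mem=80
  op3 P0: store L2 := 9 → M/I/I on L2; bus BusRdX; mem=30
  op4 P2: load  L3 → I/O/S on L3; bus BusRd; mem=60
  op5 P1: load  L2 → O/S/I on L2; bus BusRd; mem=30
  op6 P0: store L3 := 23 → M/I/I on L3; bus BusRdX Flush; mem=59
  op7 P1: load  L1 → I/E/I on L1; bus BusRd; mem=50
  op8 P2: load  L1 → I/S/S on L1; bus BusRd; mem=50
  op9 P1: load  L1 → I/S/S on L1; bus (none); mem=50
  op10 P0: load  L1 → S/S/S on L1; bus BusRd; mem=50
  op11 P1: store L4 := 7 → I/M/I on L4; bus BusRdX; mem=0
  op12 P2: load  L4 → I/O/S on L4; bus BusRd; mem=0

invalidations = 1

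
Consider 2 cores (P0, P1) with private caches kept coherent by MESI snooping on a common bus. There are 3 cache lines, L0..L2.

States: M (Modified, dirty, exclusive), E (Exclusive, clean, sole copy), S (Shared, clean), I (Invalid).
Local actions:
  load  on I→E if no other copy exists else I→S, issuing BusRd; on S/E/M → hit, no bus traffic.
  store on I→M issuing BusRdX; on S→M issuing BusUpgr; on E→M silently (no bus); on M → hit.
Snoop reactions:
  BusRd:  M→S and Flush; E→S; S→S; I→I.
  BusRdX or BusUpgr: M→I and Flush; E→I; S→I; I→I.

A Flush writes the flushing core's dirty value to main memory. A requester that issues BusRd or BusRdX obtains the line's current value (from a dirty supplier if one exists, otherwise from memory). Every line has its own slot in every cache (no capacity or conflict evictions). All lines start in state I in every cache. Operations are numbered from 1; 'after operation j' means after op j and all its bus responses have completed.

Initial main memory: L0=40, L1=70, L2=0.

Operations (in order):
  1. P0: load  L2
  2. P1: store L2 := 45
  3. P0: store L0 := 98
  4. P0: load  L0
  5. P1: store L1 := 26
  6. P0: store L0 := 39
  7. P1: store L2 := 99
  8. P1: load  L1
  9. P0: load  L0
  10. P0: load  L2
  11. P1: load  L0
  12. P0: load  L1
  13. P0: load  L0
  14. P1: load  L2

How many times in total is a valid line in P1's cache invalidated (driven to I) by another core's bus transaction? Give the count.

invalidations = 0

[1] P0: load  L2 | P0:E(0), P1:I | bus: BusRd
[2] P1: store L2 := 45 | P0:I, P1:M(45) | bus: BusRdX
[3] P0: store L0 := 98 | P0:M(98), P1:I | bus: BusRdX
[4] P0: load  L0 | P0:M(98), P1:I | bus: none
[5] P1: store L1 := 26 | P0:I, P1:M(26) | bus: BusRdX
[6] P0: store L0 := 39 | P0:M(39), P1:I | bus: none
[7] P1: store L2 := 99 | P0:I, P1:M(99) | bus: none
[8] P1: load  L1 | P0:I, P1:M(26) | bus: none
[9] P0: load  L0 | P0:M(39), P1:I | bus: none
[10] P0: load  L2 | P0:S(99), P1:S(99) | bus: BusRd,Flush
[11] P1: load  L0 | P0:S(39), P1:S(39) | bus: BusRd,Flush
[12] P0: load  L1 | P0:S(26), P1:S(26) | bus: BusRd,Flush
[13] P0: load  L0 | P0:S(39), P1:S(39) | bus: none
[14] P1: load  L2 | P0:S(99), P1:S(99) | bus: none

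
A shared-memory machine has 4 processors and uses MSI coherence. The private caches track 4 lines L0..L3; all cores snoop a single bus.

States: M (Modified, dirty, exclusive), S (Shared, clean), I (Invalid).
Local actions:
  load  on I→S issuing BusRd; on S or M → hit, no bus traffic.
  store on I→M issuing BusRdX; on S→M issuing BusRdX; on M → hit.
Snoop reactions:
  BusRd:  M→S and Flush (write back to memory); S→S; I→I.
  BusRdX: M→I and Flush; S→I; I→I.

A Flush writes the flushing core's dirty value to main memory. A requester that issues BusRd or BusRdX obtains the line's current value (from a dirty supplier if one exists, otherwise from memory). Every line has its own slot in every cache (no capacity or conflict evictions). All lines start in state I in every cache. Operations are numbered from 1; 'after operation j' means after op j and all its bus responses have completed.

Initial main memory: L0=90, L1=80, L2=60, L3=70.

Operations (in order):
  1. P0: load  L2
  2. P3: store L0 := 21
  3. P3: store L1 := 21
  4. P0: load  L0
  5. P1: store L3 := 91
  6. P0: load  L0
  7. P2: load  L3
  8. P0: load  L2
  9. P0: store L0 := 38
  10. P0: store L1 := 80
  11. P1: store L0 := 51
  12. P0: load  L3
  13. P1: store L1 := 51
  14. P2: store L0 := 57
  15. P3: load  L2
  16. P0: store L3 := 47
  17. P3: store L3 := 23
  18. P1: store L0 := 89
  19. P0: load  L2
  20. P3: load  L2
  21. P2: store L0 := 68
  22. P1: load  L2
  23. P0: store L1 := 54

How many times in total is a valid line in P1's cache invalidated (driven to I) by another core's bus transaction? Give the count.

[1] P0: load  L2 | P0:S(60), P1:I, P2:I, P3:I | bus: BusRd
[2] P3: store L0 := 21 | P0:I, P1:I, P2:I, P3:M(21) | bus: BusRdX
[3] P3: store L1 := 21 | P0:I, P1:I, P2:I, P3:M(21) | bus: BusRdX
[4] P0: load  L0 | P0:S(21), P1:I, P2:I, P3:S(21) | bus: BusRd,Flush
[5] P1: store L3 := 91 | P0:I, P1:M(91), P2:I, P3:I | bus: BusRdX
[6] P0: load  L0 | P0:S(21), P1:I, P2:I, P3:S(21) | bus: none
[7] P2: load  L3 | P0:I, P1:S(91), P2:S(91), P3:I | bus: BusRd,Flush
[8] P0: load  L2 | P0:S(60), P1:I, P2:I, P3:I | bus: none
[9] P0: store L0 := 38 | P0:M(38), P1:I, P2:I, P3:I | bus: BusRdX
[10] P0: store L1 := 80 | P0:M(80), P1:I, P2:I, P3:I | bus: BusRdX,Flush
[11] P1: store L0 := 51 | P0:I, P1:M(51), P2:I, P3:I | bus: BusRdX,Flush
[12] P0: load  L3 | P0:S(91), P1:S(91), P2:S(91), P3:I | bus: BusRd
[13] P1: store L1 := 51 | P0:I, P1:M(51), P2:I, P3:I | bus: BusRdX,Flush
[14] P2: store L0 := 57 | P0:I, P1:I, P2:M(57), P3:I | bus: BusRdX,Flush
[15] P3: load  L2 | P0:S(60), P1:I, P2:I, P3:S(60) | bus: BusRd
[16] P0: store L3 := 47 | P0:M(47), P1:I, P2:I, P3:I | bus: BusRdX
[17] P3: store L3 := 23 | P0:I, P1:I, P2:I, P3:M(23) | bus: BusRdX,Flush
[18] P1: store L0 := 89 | P0:I, P1:M(89), P2:I, P3:I | bus: BusRdX,Flush
[19] P0: load  L2 | P0:S(60), P1:I, P2:I, P3:S(60) | bus: none
[20] P3: load  L2 | P0:S(60), P1:I, P2:I, P3:S(60) | bus: none
[21] P2: store L0 := 68 | P0:I, P1:I, P2:M(68), P3:I | bus: BusRdX,Flush
[22] P1: load  L2 | P0:S(60), P1:S(60), P2:I, P3:S(60) | bus: BusRd
[23] P0: store L1 := 54 | P0:M(54), P1:I, P2:I, P3:I | bus: BusRdX,Flush

invalidations = 4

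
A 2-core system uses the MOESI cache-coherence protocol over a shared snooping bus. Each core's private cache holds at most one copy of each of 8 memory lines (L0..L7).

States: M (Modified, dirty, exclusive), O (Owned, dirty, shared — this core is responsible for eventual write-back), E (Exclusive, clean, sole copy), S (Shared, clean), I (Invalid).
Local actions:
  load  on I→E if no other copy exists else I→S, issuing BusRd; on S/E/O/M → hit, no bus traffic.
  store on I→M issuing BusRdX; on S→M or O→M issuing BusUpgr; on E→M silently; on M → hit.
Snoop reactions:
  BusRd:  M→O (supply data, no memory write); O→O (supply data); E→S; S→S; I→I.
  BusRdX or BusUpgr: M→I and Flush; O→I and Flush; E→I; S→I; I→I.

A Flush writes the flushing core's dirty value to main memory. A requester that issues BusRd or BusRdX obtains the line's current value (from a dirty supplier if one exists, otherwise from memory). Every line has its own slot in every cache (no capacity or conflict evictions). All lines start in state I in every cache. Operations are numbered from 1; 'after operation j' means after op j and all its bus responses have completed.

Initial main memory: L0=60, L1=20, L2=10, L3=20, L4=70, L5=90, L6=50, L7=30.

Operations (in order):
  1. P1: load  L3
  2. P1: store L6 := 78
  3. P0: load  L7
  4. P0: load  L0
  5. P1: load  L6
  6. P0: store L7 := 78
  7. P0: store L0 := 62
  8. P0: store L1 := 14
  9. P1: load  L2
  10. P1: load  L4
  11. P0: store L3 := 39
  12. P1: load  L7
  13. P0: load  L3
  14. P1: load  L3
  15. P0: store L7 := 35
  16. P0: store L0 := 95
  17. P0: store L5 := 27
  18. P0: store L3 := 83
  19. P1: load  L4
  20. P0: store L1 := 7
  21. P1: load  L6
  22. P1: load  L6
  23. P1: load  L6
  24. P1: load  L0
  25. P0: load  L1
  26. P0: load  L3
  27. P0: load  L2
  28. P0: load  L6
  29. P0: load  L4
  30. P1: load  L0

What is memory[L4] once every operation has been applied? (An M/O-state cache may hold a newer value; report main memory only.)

memory[L4] = 70

1. P1: load  L3  bus=[BusRd]  L3: P0=I P1=E  mem[L3]=20
2. P1: store L6 := 78  bus=[BusRdX]  L6: P0=I P1=M  mem[L6]=50
3. P0: load  L7  bus=[BusRd]  L7: P0=E P1=I  mem[L7]=30
4. P0: load  L0  bus=[BusRd]  L0: P0=E P1=I  mem[L0]=60
5. P1: load  L6  bus=[-]  L6: P0=I P1=M  mem[L6]=50
6. P0: store L7 := 78  bus=[-]  L7: P0=M P1=I  mem[L7]=30
7. P0: store L0 := 62  bus=[-]  L0: P0=M P1=I  mem[L0]=60
8. P0: store L1 := 14  bus=[BusRdX]  L1: P0=M P1=I  mem[L1]=20
9. P1: load  L2  bus=[BusRd]  L2: P0=I P1=E  mem[L2]=10
10. P1: load  L4  bus=[BusRd]  L4: P0=I P1=E  mem[L4]=70
11. P0: store L3 := 39  bus=[BusRdX]  L3: P0=M P1=I  mem[L3]=20
12. P1: load  L7  bus=[BusRd]  L7: P0=O P1=S  mem[L7]=30
13. P0: load  L3  bus=[-]  L3: P0=M P1=I  mem[L3]=20
14. P1: load  L3  bus=[BusRd]  L3: P0=O P1=S  mem[L3]=20
15. P0: store L7 := 35  bus=[BusUpgr]  L7: P0=M P1=I  mem[L7]=30
16. P0: store L0 := 95  bus=[-]  L0: P0=M P1=I  mem[L0]=60
17. P0: store L5 := 27  bus=[BusRdX]  L5: P0=M P1=I  mem[L5]=90
18. P0: store L3 := 83  bus=[BusUpgr]  L3: P0=M P1=I  mem[L3]=20
19. P1: load  L4  bus=[-]  L4: P0=I P1=E  mem[L4]=70
20. P0: store L1 := 7  bus=[-]  L1: P0=M P1=I  mem[L1]=20
21. P1: load  L6  bus=[-]  L6: P0=I P1=M  mem[L6]=50
22. P1: load  L6  bus=[-]  L6: P0=I P1=M  mem[L6]=50
23. P1: load  L6  bus=[-]  L6: P0=I P1=M  mem[L6]=50
24. P1: load  L0  bus=[BusRd]  L0: P0=O P1=S  mem[L0]=60
25. P0: load  L1  bus=[-]  L1: P0=M P1=I  mem[L1]=20
26. P0: load  L3  bus=[-]  L3: P0=M P1=I  mem[L3]=20
27. P0: load  L2  bus=[BusRd]  L2: P0=S P1=S  mem[L2]=10
28. P0: load  L6  bus=[BusRd]  L6: P0=S P1=O  mem[L6]=50
29. P0: load  L4  bus=[BusRd]  L4: P0=S P1=S  mem[L4]=70
30. P1: load  L0  bus=[-]  L0: P0=O P1=S  mem[L0]=60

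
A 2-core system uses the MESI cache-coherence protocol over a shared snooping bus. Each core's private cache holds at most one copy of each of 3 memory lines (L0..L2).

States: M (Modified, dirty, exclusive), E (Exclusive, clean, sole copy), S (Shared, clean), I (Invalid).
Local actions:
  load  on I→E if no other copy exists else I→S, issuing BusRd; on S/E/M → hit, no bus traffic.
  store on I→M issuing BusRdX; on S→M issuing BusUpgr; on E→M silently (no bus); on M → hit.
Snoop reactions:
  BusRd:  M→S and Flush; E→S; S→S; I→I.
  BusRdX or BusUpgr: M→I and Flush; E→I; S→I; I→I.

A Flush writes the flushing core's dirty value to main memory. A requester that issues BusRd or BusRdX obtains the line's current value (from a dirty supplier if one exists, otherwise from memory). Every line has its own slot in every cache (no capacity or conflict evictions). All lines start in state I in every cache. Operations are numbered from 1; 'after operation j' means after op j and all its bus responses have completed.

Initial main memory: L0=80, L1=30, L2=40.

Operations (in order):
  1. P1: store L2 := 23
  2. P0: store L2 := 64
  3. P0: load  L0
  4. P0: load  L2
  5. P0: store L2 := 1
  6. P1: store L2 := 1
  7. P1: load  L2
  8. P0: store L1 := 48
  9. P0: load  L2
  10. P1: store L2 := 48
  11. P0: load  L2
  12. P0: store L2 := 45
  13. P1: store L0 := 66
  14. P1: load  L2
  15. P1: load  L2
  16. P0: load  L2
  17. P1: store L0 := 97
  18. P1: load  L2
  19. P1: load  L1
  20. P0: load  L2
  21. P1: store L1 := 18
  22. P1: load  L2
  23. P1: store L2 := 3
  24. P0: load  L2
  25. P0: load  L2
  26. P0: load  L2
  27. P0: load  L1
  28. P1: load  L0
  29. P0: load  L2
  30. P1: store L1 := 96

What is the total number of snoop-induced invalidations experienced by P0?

step 1: P1: store L2 := 23  ⟶  IM  (L2)  txn=BusRdX  M[L2]=40
step 2: P0: store L2 := 64  ⟶  MI  (L2)  txn=BusRdX+Flush  M[L2]=23
step 3: P0: load  L0  ⟶  EI  (L0)  txn=BusRd  M[L0]=80
step 4: P0: load  L2  ⟶  MI  (L2)  txn=∅  M[L2]=23
step 5: P0: store L2 := 1  ⟶  MI  (L2)  txn=∅  M[L2]=23
step 6: P1: store L2 := 1  ⟶  IM  (L2)  txn=BusRdX+Flush  M[L2]=1
step 7: P1: load  L2  ⟶  IM  (L2)  txn=∅  M[L2]=1
step 8: P0: store L1 := 48  ⟶  MI  (L1)  txn=BusRdX  M[L1]=30
step 9: P0: load  L2  ⟶  SS  (L2)  txn=BusRd+Flush  M[L2]=1
step 10: P1: store L2 := 48  ⟶  IM  (L2)  txn=BusUpgr  M[L2]=1
step 11: P0: load  L2  ⟶  SS  (L2)  txn=BusRd+Flush  M[L2]=48
step 12: P0: store L2 := 45  ⟶  MI  (L2)  txn=BusUpgr  M[L2]=48
step 13: P1: store L0 := 66  ⟶  IM  (L0)  txn=BusRdX  M[L0]=80
step 14: P1: load  L2  ⟶  SS  (L2)  txn=BusRd+Flush  M[L2]=45
step 15: P1: load  L2  ⟶  SS  (L2)  txn=∅  M[L2]=45
step 16: P0: load  L2  ⟶  SS  (L2)  txn=∅  M[L2]=45
step 17: P1: store L0 := 97  ⟶  IM  (L0)  txn=∅  M[L0]=80
step 18: P1: load  L2  ⟶  SS  (L2)  txn=∅  M[L2]=45
step 19: P1: load  L1  ⟶  SS  (L1)  txn=BusRd+Flush  M[L1]=48
step 20: P0: load  L2  ⟶  SS  (L2)  txn=∅  M[L2]=45
step 21: P1: store L1 := 18  ⟶  IM  (L1)  txn=BusUpgr  M[L1]=48
step 22: P1: load  L2  ⟶  SS  (L2)  txn=∅  M[L2]=45
step 23: P1: store L2 := 3  ⟶  IM  (L2)  txn=BusUpgr  M[L2]=45
step 24: P0: load  L2  ⟶  SS  (L2)  txn=BusRd+Flush  M[L2]=3
step 25: P0: load  L2  ⟶  SS  (L2)  txn=∅  M[L2]=3
step 26: P0: load  L2  ⟶  SS  (L2)  txn=∅  M[L2]=3
step 27: P0: load  L1  ⟶  SS  (L1)  txn=BusRd+Flush  M[L1]=18
step 28: P1: load  L0  ⟶  IM  (L0)  txn=∅  M[L0]=80
step 29: P0: load  L2  ⟶  SS  (L2)  txn=∅  M[L2]=3
step 30: P1: store L1 := 96  ⟶  IM  (L1)  txn=BusUpgr  M[L1]=18

invalidations = 6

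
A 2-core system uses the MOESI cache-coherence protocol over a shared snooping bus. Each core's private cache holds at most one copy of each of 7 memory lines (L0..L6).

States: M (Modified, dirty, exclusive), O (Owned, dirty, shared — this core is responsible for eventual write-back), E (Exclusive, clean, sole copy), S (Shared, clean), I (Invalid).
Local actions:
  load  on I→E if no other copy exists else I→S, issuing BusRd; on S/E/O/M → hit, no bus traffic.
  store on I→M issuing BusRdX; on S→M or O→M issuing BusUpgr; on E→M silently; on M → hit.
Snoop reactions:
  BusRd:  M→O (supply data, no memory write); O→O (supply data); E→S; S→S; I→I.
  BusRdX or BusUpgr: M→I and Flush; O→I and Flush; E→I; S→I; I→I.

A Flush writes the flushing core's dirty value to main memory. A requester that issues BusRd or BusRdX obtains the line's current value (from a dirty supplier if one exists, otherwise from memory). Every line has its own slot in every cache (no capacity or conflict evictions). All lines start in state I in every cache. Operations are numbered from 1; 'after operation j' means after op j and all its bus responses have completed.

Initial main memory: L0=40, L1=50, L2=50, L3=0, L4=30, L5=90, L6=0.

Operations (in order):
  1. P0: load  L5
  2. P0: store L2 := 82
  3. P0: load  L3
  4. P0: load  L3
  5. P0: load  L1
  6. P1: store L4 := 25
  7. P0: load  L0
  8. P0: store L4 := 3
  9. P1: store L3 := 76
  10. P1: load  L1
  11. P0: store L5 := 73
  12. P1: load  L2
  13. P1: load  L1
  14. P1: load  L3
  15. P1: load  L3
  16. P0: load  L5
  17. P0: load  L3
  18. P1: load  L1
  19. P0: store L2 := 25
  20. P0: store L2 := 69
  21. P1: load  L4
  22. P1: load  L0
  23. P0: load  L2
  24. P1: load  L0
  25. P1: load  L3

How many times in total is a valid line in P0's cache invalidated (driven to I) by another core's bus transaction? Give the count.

  op1 P0: load  L5 → E/I on L5; bus BusRd; mem=90
  op2 P0: store L2 := 82 → M/I on L2; bus BusRdX; mem=50
  op3 P0: load  L3 → E/I on L3; bus BusRd; mem=0
  op4 P0: load  L3 → E/I on L3; bus (none); mem=0
  op5 P0: load  L1 → E/I on L1; bus BusRd; mem=50
  op6 P1: store L4 := 25 → I/M on L4; bus BusRdX; mem=30
  op7 P0: load  L0 → E/I on L0; bus BusRd; mem=40
  op8 P0: store L4 := 3 → M/I on L4; bus BusRdX Flush; mem=25
  op9 P1: store L3 := 76 → I/M on L3; bus BusRdX; mem=0
  op10 P1: load  L1 → S/S on L1; bus BusRd; mem=50
  op11 P0: store L5 := 73 → M/I on L5; bus (none); mem=90
  op12 P1: load  L2 → O/S on L2; bus BusRd; mem=50
  op13 P1: load  L1 → S/S on L1; bus (none); mem=50
  op14 P1: load  L3 → I/M on L3; bus (none); mem=0
  op15 P1: load  L3 → I/M on L3; bus (none); mem=0
  op16 P0: load  L5 → M/I on L5; bus (none); mem=90
  op17 P0: load  L3 → S/O on L3; bus BusRd; mem=0
  op18 P1: load  L1 → S/S on L1; bus (none); mem=50
  op19 P0: store L2 := 25 → M/I on L2; bus BusUpgr; mem=50
  op20 P0: store L2 := 69 → M/I on L2; bus (none); mem=50
  op21 P1: load  L4 → O/S on L4; bus BusRd; mem=25
  op22 P1: load  L0 → S/S on L0; bus BusRd; mem=40
  op23 P0: load  L2 → M/I on L2; bus (none); mem=50
  op24 P1: load  L0 → S/S on L0; bus (none); mem=40
  op25 P1: load  L3 → S/O on L3; bus (none); mem=0

invalidations = 1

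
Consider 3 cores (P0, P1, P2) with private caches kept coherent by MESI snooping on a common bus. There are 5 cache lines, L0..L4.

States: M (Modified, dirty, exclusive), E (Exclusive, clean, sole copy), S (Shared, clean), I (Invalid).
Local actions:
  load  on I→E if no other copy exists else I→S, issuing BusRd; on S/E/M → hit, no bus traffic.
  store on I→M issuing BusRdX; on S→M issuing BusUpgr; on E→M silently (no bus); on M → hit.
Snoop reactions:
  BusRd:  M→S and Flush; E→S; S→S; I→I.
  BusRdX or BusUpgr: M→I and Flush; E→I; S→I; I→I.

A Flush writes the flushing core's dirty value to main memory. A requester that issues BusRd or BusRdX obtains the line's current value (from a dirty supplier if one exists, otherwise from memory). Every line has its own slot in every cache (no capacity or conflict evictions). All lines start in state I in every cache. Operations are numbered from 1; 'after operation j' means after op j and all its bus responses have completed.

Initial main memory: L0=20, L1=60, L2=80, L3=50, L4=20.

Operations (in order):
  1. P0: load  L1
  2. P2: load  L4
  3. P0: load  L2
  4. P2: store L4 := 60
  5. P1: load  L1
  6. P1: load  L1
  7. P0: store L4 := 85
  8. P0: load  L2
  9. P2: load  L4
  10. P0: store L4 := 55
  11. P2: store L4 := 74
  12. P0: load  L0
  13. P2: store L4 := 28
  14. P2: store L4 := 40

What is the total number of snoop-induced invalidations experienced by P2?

1. P0: load  L1  bus=[BusRd]  L1: P0=E P1=I P2=I  mem[L1]=60
2. P2: load  L4  bus=[BusRd]  L4: P0=I P1=I P2=E  mem[L4]=20
3. P0: load  L2  bus=[BusRd]  L2: P0=E P1=I P2=I  mem[L2]=80
4. P2: store L4 := 60  bus=[-]  L4: P0=I P1=I P2=M  mem[L4]=20
5. P1: load  L1  bus=[BusRd]  L1: P0=S P1=S P2=I  mem[L1]=60
6. P1: load  L1  bus=[-]  L1: P0=S P1=S P2=I  mem[L1]=60
7. P0: store L4 := 85  bus=[BusRdX,Flush]  L4: P0=M P1=I P2=I  mem[L4]=60
8. P0: load  L2  bus=[-]  L2: P0=E P1=I P2=I  mem[L2]=80
9. P2: load  L4  bus=[BusRd,Flush]  L4: P0=S P1=I P2=S  mem[L4]=85
10. P0: store L4 := 55  bus=[BusUpgr]  L4: P0=M P1=I P2=I  mem[L4]=85
11. P2: store L4 := 74  bus=[BusRdX,Flush]  L4: P0=I P1=I P2=M  mem[L4]=55
12. P0: load  L0  bus=[BusRd]  L0: P0=E P1=I P2=I  mem[L0]=20
13. P2: store L4 := 28  bus=[-]  L4: P0=I P1=I P2=M  mem[L4]=55
14. P2: store L4 := 40  bus=[-]  L4: P0=I P1=I P2=M  mem[L4]=55

invalidations = 2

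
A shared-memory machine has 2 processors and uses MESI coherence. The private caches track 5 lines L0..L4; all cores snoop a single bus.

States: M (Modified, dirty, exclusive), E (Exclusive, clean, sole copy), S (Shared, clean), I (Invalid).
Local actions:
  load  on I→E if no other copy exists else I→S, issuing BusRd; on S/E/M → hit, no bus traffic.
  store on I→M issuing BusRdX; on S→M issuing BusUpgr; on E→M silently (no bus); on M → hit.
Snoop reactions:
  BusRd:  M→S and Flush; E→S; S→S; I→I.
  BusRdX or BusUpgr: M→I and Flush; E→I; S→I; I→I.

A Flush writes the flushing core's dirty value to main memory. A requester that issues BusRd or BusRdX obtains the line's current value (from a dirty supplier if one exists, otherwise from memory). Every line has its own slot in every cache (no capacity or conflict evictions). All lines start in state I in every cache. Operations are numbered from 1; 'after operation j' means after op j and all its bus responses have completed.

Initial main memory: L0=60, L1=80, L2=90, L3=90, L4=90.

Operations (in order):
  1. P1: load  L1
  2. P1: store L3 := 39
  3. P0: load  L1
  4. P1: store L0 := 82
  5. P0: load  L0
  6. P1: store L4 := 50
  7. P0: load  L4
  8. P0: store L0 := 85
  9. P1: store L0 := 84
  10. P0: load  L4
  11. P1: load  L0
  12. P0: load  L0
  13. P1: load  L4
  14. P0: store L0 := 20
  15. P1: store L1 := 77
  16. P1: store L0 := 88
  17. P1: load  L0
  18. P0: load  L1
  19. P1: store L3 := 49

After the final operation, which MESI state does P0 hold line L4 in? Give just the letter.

state = S

1. P1: load  L1  bus=[BusRd]  L1: P0=I P1=E  mem[L1]=80
2. P1: store L3 := 39  bus=[BusRdX]  L3: P0=I P1=M  mem[L3]=90
3. P0: load  L1  bus=[BusRd]  L1: P0=S P1=S  mem[L1]=80
4. P1: store L0 := 82  bus=[BusRdX]  L0: P0=I P1=M  mem[L0]=60
5. P0: load  L0  bus=[BusRd,Flush]  L0: P0=S P1=S  mem[L0]=82
6. P1: store L4 := 50  bus=[BusRdX]  L4: P0=I P1=M  mem[L4]=90
7. P0: load  L4  bus=[BusRd,Flush]  L4: P0=S P1=S  mem[L4]=50
8. P0: store L0 := 85  bus=[BusUpgr]  L0: P0=M P1=I  mem[L0]=82
9. P1: store L0 := 84  bus=[BusRdX,Flush]  L0: P0=I P1=M  mem[L0]=85
10. P0: load  L4  bus=[-]  L4: P0=S P1=S  mem[L4]=50
11. P1: load  L0  bus=[-]  L0: P0=I P1=M  mem[L0]=85
12. P0: load  L0  bus=[BusRd,Flush]  L0: P0=S P1=S  mem[L0]=84
13. P1: load  L4  bus=[-]  L4: P0=S P1=S  mem[L4]=50
14. P0: store L0 := 20  bus=[BusUpgr]  L0: P0=M P1=I  mem[L0]=84
15. P1: store L1 := 77  bus=[BusUpgr]  L1: P0=I P1=M  mem[L1]=80
16. P1: store L0 := 88  bus=[BusRdX,Flush]  L0: P0=I P1=M  mem[L0]=20
17. P1: load  L0  bus=[-]  L0: P0=I P1=M  mem[L0]=20
18. P0: load  L1  bus=[BusRd,Flush]  L1: P0=S P1=S  mem[L1]=77
19. P1: store L3 := 49  bus=[-]  L3: P0=I P1=M  mem[L3]=90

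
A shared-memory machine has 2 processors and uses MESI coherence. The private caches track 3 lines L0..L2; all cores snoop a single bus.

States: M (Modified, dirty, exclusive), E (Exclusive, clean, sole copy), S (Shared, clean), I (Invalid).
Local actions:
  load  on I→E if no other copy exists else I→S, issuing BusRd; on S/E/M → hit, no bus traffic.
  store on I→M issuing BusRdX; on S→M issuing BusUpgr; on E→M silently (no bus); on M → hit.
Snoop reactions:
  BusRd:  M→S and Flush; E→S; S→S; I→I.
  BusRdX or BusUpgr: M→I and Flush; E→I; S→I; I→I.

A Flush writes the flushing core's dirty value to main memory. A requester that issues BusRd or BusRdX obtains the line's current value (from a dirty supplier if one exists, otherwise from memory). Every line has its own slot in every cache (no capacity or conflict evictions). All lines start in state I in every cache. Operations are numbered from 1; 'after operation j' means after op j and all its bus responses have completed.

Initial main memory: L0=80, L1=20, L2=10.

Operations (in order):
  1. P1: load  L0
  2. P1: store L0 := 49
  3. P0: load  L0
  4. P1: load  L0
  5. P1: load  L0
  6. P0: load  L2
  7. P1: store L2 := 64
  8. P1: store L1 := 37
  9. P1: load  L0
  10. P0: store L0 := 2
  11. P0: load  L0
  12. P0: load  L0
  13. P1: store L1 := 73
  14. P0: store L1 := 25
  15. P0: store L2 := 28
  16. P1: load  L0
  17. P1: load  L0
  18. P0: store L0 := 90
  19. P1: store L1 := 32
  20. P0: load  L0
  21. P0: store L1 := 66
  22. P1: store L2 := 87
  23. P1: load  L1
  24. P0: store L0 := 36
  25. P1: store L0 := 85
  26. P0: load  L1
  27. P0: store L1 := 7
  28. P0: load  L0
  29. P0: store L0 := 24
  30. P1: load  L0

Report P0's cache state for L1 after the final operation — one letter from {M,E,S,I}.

state = M

  op1 P1: load  L0 → I/E on L0; bus BusRd; mem=80
  op2 P1: store L0 := 49 → I/M on L0; bus (none); mem=80
  op3 P0: load  L0 → S/S on L0; bus BusRd Flush; mem=49
  op4 P1: load  L0 → S/S on L0; bus (none); mem=49
  op5 P1: load  L0 → S/S on L0; bus (none); mem=49
  op6 P0: load  L2 → E/I on L2; bus BusRd; mem=10
  op7 P1: store L2 := 64 → I/M on L2; bus BusRdX; mem=10
  op8 P1: store L1 := 37 → I/M on L1; bus BusRdX; mem=20
  op9 P1: load  L0 → S/S on L0; bus (none); mem=49
  op10 P0: store L0 := 2 → M/I on L0; bus BusUpgr; mem=49
  op11 P0: load  L0 → M/I on L0; bus (none); mem=49
  op12 P0: load  L0 → M/I on L0; bus (none); mem=49
  op13 P1: store L1 := 73 → I/M on L1; bus (none); mem=20
  op14 P0: store L1 := 25 → M/I on L1; bus BusRdX Flush; mem=73
  op15 P0: store L2 := 28 → M/I on L2; bus BusRdX Flush; mem=64
  op16 P1: load  L0 → S/S on L0; bus BusRd Flush; mem=2
  op17 P1: load  L0 → S/S on L0; bus (none); mem=2
  op18 P0: store L0 := 90 → M/I on L0; bus BusUpgr; mem=2
  op19 P1: store L1 := 32 → I/M on L1; bus BusRdX Flush; mem=25
  op20 P0: load  L0 → M/I on L0; bus (none); mem=2
  op21 P0: store L1 := 66 → M/I on L1; bus BusRdX Flush; mem=32
  op22 P1: store L2 := 87 → I/M on L2; bus BusRdX Flush; mem=28
  op23 P1: load  L1 → S/S on L1; bus BusRd Flush; mem=66
  op24 P0: store L0 := 36 → M/I on L0; bus (none); mem=2
  op25 P1: store L0 := 85 → I/M on L0; bus BusRdX Flush; mem=36
  op26 P0: load  L1 → S/S on L1; bus (none); mem=66
  op27 P0: store L1 := 7 → M/I on L1; bus BusUpgr; mem=66
  op28 P0: load  L0 → S/S on L0; bus BusRd Flush; mem=85
  op29 P0: store L0 := 24 → M/I on L0; bus BusUpgr; mem=85
  op30 P1: load  L0 → S/S on L0; bus BusRd Flush; mem=24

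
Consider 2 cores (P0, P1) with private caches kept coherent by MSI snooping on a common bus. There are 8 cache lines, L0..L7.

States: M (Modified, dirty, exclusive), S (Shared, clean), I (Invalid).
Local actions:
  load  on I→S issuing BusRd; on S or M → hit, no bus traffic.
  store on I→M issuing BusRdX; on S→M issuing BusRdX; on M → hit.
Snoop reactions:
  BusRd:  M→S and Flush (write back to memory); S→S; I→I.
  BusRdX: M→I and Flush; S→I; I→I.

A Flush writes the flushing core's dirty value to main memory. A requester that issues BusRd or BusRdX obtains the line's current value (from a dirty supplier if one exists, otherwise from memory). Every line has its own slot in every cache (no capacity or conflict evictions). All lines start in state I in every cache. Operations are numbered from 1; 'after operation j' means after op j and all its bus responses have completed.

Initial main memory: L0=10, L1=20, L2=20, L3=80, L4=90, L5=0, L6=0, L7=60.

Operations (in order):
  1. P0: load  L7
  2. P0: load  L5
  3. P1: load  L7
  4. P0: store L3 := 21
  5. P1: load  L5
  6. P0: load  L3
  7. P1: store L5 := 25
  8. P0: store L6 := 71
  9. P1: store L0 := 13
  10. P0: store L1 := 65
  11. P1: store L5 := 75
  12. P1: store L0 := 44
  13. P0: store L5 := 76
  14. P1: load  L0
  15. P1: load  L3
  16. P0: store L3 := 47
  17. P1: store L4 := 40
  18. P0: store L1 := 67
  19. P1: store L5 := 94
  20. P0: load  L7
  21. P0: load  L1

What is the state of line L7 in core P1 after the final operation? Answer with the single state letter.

1. P0: load  L7  bus=[BusRd]  L7: P0=S P1=I  mem[L7]=60
2. P0: load  L5  bus=[BusRd]  L5: P0=S P1=I  mem[L5]=0
3. P1: load  L7  bus=[BusRd]  L7: P0=S P1=S  mem[L7]=60
4. P0: store L3 := 21  bus=[BusRdX]  L3: P0=M P1=I  mem[L3]=80
5. P1: load  L5  bus=[BusRd]  L5: P0=S P1=S  mem[L5]=0
6. P0: load  L3  bus=[-]  L3: P0=M P1=I  mem[L3]=80
7. P1: store L5 := 25  bus=[BusRdX]  L5: P0=I P1=M  mem[L5]=0
8. P0: store L6 := 71  bus=[BusRdX]  L6: P0=M P1=I  mem[L6]=0
9. P1: store L0 := 13  bus=[BusRdX]  L0: P0=I P1=M  mem[L0]=10
10. P0: store L1 := 65  bus=[BusRdX]  L1: P0=M P1=I  mem[L1]=20
11. P1: store L5 := 75  bus=[-]  L5: P0=I P1=M  mem[L5]=0
12. P1: store L0 := 44  bus=[-]  L0: P0=I P1=M  mem[L0]=10
13. P0: store L5 := 76  bus=[BusRdX,Flush]  L5: P0=M P1=I  mem[L5]=75
14. P1: load  L0  bus=[-]  L0: P0=I P1=M  mem[L0]=10
15. P1: load  L3  bus=[BusRd,Flush]  L3: P0=S P1=S  mem[L3]=21
16. P0: store L3 := 47  bus=[BusRdX]  L3: P0=M P1=I  mem[L3]=21
17. P1: store L4 := 40  bus=[BusRdX]  L4: P0=I P1=M  mem[L4]=90
18. P0: store L1 := 67  bus=[-]  L1: P0=M P1=I  mem[L1]=20
19. P1: store L5 := 94  bus=[BusRdX,Flush]  L5: P0=I P1=M  mem[L5]=76
20. P0: load  L7  bus=[-]  L7: P0=S P1=S  mem[L7]=60
21. P0: load  L1  bus=[-]  L1: P0=M P1=I  mem[L1]=20

state = S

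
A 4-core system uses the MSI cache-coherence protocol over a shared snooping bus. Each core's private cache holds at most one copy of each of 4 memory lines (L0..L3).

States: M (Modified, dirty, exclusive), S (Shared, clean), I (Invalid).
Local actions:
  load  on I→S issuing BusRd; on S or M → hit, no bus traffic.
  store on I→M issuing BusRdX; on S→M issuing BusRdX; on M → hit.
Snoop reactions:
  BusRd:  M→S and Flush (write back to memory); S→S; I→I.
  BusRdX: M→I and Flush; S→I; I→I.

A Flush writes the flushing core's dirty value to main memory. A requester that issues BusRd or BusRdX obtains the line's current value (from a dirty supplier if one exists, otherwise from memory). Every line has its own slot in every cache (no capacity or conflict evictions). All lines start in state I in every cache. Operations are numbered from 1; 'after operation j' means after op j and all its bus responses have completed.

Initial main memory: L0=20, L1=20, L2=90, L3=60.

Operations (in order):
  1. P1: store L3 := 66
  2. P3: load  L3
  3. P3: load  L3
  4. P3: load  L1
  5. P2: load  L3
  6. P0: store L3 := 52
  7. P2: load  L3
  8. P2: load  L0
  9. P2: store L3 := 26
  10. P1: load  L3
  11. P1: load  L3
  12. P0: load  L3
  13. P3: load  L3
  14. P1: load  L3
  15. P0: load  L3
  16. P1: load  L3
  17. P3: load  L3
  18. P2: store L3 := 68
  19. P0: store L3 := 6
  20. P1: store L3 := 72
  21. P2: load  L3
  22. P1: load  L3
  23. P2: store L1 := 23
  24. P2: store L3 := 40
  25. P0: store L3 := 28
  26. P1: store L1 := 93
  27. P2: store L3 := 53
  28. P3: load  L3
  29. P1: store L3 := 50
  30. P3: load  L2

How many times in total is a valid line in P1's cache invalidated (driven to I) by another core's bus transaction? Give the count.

step 1: P1: store L3 := 66  ⟶  IMII  (L3)  txn=BusRdX  M[L3]=60
step 2: P3: load  L3  ⟶  ISIS  (L3)  txn=BusRd+Flush  M[L3]=66
step 3: P3: load  L3  ⟶  ISIS  (L3)  txn=∅  M[L3]=66
step 4: P3: load  L1  ⟶  IIIS  (L1)  txn=BusRd  M[L1]=20
step 5: P2: load  L3  ⟶  ISSS  (L3)  txn=BusRd  M[L3]=66
step 6: P0: store L3 := 52  ⟶  MIII  (L3)  txn=BusRdX  M[L3]=66
step 7: P2: load  L3  ⟶  SISI  (L3)  txn=BusRd+Flush  M[L3]=52
step 8: P2: load  L0  ⟶  IISI  (L0)  txn=BusRd  M[L0]=20
step 9: P2: store L3 := 26  ⟶  IIMI  (L3)  txn=BusRdX  M[L3]=52
step 10: P1: load  L3  ⟶  ISSI  (L3)  txn=BusRd+Flush  M[L3]=26
step 11: P1: load  L3  ⟶  ISSI  (L3)  txn=∅  M[L3]=26
step 12: P0: load  L3  ⟶  SSSI  (L3)  txn=BusRd  M[L3]=26
step 13: P3: load  L3  ⟶  SSSS  (L3)  txn=BusRd  M[L3]=26
step 14: P1: load  L3  ⟶  SSSS  (L3)  txn=∅  M[L3]=26
step 15: P0: load  L3  ⟶  SSSS  (L3)  txn=∅  M[L3]=26
step 16: P1: load  L3  ⟶  SSSS  (L3)  txn=∅  M[L3]=26
step 17: P3: load  L3  ⟶  SSSS  (L3)  txn=∅  M[L3]=26
step 18: P2: store L3 := 68  ⟶  IIMI  (L3)  txn=BusRdX  M[L3]=26
step 19: P0: store L3 := 6  ⟶  MIII  (L3)  txn=BusRdX+Flush  M[L3]=68
step 20: P1: store L3 := 72  ⟶  IMII  (L3)  txn=BusRdX+Flush  M[L3]=6
step 21: P2: load  L3  ⟶  ISSI  (L3)  txn=BusRd+Flush  M[L3]=72
step 22: P1: load  L3  ⟶  ISSI  (L3)  txn=∅  M[L3]=72
step 23: P2: store L1 := 23  ⟶  IIMI  (L1)  txn=BusRdX  M[L1]=20
step 24: P2: store L3 := 40  ⟶  IIMI  (L3)  txn=BusRdX  M[L3]=72
step 25: P0: store L3 := 28  ⟶  MIII  (L3)  txn=BusRdX+Flush  M[L3]=40
step 26: P1: store L1 := 93  ⟶  IMII  (L1)  txn=BusRdX+Flush  M[L1]=23
step 27: P2: store L3 := 53  ⟶  IIMI  (L3)  txn=BusRdX+Flush  M[L3]=28
step 28: P3: load  L3  ⟶  IISS  (L3)  txn=BusRd+Flush  M[L3]=53
step 29: P1: store L3 := 50  ⟶  IMII  (L3)  txn=BusRdX  M[L3]=53
step 30: P3: load  L2  ⟶  IIIS  (L2)  txn=BusRd  M[L2]=90

invalidations = 3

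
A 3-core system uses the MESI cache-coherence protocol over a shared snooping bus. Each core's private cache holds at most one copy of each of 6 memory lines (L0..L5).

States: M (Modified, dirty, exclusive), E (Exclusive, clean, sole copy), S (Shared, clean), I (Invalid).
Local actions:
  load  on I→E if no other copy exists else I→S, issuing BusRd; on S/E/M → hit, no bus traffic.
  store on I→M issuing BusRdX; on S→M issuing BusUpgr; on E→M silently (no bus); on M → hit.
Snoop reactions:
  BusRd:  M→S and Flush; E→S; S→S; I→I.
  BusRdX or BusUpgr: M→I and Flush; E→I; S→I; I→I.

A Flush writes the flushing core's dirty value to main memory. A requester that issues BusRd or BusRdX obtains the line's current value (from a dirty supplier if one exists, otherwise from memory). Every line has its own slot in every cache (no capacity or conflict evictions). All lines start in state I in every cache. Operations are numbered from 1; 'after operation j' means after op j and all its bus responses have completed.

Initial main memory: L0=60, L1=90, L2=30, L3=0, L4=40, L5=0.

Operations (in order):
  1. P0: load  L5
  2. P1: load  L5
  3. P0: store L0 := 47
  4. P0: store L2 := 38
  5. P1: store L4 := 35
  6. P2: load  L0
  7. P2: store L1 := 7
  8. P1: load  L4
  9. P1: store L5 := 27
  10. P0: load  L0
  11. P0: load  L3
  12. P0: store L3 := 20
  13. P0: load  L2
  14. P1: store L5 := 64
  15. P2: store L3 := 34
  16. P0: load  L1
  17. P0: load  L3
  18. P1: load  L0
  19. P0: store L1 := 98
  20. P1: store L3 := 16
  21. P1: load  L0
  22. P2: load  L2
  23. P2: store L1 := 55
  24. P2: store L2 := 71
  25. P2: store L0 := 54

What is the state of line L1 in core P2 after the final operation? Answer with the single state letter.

step 1: P0: load  L5  ⟶  EII  (L5)  txn=BusRd  M[L5]=0
step 2: P1: load  L5  ⟶  SSI  (L5)  txn=BusRd  M[L5]=0
step 3: P0: store L0 := 47  ⟶  MII  (L0)  txn=BusRdX  M[L0]=60
step 4: P0: store L2 := 38  ⟶  MII  (L2)  txn=BusRdX  M[L2]=30
step 5: P1: store L4 := 35  ⟶  IMI  (L4)  txn=BusRdX  M[L4]=40
step 6: P2: load  L0  ⟶  SIS  (L0)  txn=BusRd+Flush  M[L0]=47
step 7: P2: store L1 := 7  ⟶  IIM  (L1)  txn=BusRdX  M[L1]=90
step 8: P1: load  L4  ⟶  IMI  (L4)  txn=∅  M[L4]=40
step 9: P1: store L5 := 27  ⟶  IMI  (L5)  txn=BusUpgr  M[L5]=0
step 10: P0: load  L0  ⟶  SIS  (L0)  txn=∅  M[L0]=47
step 11: P0: load  L3  ⟶  EII  (L3)  txn=BusRd  M[L3]=0
step 12: P0: store L3 := 20  ⟶  MII  (L3)  txn=∅  M[L3]=0
step 13: P0: load  L2  ⟶  MII  (L2)  txn=∅  M[L2]=30
step 14: P1: store L5 := 64  ⟶  IMI  (L5)  txn=∅  M[L5]=0
step 15: P2: store L3 := 34  ⟶  IIM  (L3)  txn=BusRdX+Flush  M[L3]=20
step 16: P0: load  L1  ⟶  SIS  (L1)  txn=BusRd+Flush  M[L1]=7
step 17: P0: load  L3  ⟶  SIS  (L3)  txn=BusRd+Flush  M[L3]=34
step 18: P1: load  L0  ⟶  SSS  (L0)  txn=BusRd  M[L0]=47
step 19: P0: store L1 := 98  ⟶  MII  (L1)  txn=BusUpgr  M[L1]=7
step 20: P1: store L3 := 16  ⟶  IMI  (L3)  txn=BusRdX  M[L3]=34
step 21: P1: load  L0  ⟶  SSS  (L0)  txn=∅  M[L0]=47
step 22: P2: load  L2  ⟶  SIS  (L2)  txn=BusRd+Flush  M[L2]=38
step 23: P2: store L1 := 55  ⟶  IIM  (L1)  txn=BusRdX+Flush  M[L1]=98
step 24: P2: store L2 := 71  ⟶  IIM  (L2)  txn=BusUpgr  M[L2]=38
step 25: P2: store L0 := 54  ⟶  IIM  (L0)  txn=BusUpgr  M[L0]=47

state = M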